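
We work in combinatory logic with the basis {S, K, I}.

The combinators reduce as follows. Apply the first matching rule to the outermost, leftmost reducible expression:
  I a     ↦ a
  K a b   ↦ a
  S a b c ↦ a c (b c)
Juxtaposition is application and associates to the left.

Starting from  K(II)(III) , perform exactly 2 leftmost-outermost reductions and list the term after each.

  start: K(II)(III)
  [1] II
  [2] I

Answer: after 2 steps: I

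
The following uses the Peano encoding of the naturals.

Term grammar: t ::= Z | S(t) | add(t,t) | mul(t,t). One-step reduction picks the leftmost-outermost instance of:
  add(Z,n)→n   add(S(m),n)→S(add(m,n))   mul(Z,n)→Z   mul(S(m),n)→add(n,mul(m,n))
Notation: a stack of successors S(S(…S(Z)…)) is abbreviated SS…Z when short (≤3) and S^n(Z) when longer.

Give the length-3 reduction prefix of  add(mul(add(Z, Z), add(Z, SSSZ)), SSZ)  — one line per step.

Answer: after 3 steps: SSZ

Working:
  start: add(mul(add(Z, Z), add(Z, SSSZ)), SSZ)
  step 1: add(mul(Z, add(Z, SSSZ)), SSZ)
  step 2: add(Z, SSZ)
  step 3: SSZ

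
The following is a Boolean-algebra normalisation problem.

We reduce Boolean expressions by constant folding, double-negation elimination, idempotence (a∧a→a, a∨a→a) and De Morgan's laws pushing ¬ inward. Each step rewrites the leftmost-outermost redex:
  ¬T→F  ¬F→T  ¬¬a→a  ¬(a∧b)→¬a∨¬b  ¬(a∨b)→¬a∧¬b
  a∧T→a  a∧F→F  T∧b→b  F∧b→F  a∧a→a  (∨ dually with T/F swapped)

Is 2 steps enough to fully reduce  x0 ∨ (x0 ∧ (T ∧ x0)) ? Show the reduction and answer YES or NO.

  start: x0 ∨ (x0 ∧ (T ∧ x0))
  →1  x0 ∨ (x0 ∧ x0)
  →2  x0 ∨ x0

Answer: NO — after 2 steps the term is x0 ∨ x0, not yet normal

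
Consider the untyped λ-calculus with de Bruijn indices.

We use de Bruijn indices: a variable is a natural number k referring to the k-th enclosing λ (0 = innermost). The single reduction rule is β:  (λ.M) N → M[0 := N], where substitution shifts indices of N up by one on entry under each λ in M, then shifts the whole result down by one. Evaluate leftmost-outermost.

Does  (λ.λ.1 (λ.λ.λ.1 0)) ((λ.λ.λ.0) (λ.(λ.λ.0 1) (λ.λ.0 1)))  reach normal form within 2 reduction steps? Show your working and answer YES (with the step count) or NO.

Answer: NO — after 2 steps the term is λ.(λ.λ.0) (λ.λ.λ.1 0), not yet normal

Reduction:
  start: (λ.λ.1 (λ.λ.λ.1 0)) ((λ.λ.λ.0) (λ.(λ.λ.0 1) (λ.λ.0 1)))
  [1] λ.(λ.λ.λ.0) (λ.(λ.λ.0 1) (λ.λ.0 1)) (λ.λ.λ.1 0)
  [2] λ.(λ.λ.0) (λ.λ.λ.1 0)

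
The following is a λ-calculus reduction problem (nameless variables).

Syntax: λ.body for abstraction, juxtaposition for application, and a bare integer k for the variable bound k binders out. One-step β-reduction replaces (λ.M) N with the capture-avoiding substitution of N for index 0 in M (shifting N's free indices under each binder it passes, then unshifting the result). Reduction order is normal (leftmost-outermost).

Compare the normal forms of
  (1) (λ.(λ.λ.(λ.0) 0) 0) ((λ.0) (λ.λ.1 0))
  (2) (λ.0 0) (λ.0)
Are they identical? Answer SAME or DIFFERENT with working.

Answer: SAME — A ⇓ λ.0, B ⇓ λ.0

Working:
Term A:
  start: (λ.(λ.λ.(λ.0) 0) 0) ((λ.0) (λ.λ.1 0))
  [1] (λ.λ.(λ.0) 0) ((λ.0) (λ.λ.1 0))
  [2] λ.(λ.0) 0
  [3] λ.0

Term B:
  start: (λ.0 0) (λ.0)
  [1] (λ.0) (λ.0)
  [2] λ.0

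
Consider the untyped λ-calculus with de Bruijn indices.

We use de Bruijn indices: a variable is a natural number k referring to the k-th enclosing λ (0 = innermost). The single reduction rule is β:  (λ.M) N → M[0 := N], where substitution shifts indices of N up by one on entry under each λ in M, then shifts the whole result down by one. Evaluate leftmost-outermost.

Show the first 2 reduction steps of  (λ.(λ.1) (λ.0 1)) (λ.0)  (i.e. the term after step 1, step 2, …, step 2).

  start: (λ.(λ.1) (λ.0 1)) (λ.0)
  →1  (λ.λ.0) (λ.0 (λ.0))
  →2  λ.0

Answer: after 2 steps: λ.0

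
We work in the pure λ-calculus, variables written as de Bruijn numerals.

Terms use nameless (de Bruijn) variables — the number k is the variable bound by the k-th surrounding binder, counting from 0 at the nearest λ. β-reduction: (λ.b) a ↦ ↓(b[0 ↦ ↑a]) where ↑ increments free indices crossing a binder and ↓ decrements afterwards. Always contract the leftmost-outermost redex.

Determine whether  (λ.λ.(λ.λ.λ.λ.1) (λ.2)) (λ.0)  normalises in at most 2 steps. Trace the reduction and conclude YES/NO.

  start: (λ.λ.(λ.λ.λ.λ.1) (λ.2)) (λ.0)
  [1] λ.(λ.λ.λ.λ.1) (λ.λ.0)
  [2] λ.λ.λ.λ.1

Answer: YES — reaches normal form λ.λ.λ.λ.1 in 2 ≤ 2 steps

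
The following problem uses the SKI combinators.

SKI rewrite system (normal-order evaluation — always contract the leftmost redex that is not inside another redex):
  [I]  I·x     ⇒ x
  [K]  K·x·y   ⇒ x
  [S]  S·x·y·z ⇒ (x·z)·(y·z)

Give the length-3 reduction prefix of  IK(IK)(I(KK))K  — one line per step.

  start: IK(IK)(I(KK))K
  →1  K(IK)(I(KK))K
  →2  IKK
  →3  KK

Answer: after 3 steps: KK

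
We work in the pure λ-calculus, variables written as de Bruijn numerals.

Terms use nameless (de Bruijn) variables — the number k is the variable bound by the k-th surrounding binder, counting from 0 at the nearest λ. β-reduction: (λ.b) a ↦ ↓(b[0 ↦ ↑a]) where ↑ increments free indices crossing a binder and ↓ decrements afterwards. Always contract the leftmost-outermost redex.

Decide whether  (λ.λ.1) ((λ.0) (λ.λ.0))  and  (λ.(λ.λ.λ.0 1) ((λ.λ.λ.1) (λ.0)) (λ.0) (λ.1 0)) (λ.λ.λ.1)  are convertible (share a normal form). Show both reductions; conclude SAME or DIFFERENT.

Answer: DIFFERENT — A ⇓ λ.λ.λ.0, B ⇓ λ.λ.1

Reduction:
Term A:
  start: (λ.λ.1) ((λ.0) (λ.λ.0))
  →1  λ.(λ.0) (λ.λ.0)
  →2  λ.λ.λ.0

Term B:
  start: (λ.(λ.λ.λ.0 1) ((λ.λ.λ.1) (λ.0)) (λ.0) (λ.1 0)) (λ.λ.λ.1)
  →1  (λ.λ.λ.0 1) ((λ.λ.λ.1) (λ.0)) (λ.0) (λ.(λ.λ.λ.1) 0)
  →2  (λ.λ.0 1) (λ.0) (λ.(λ.λ.λ.1) 0)
  →3  (λ.0 (λ.0)) (λ.(λ.λ.λ.1) 0)
  →4  (λ.(λ.λ.λ.1) 0) (λ.0)
  →5  (λ.λ.λ.1) (λ.0)
  →6  λ.λ.1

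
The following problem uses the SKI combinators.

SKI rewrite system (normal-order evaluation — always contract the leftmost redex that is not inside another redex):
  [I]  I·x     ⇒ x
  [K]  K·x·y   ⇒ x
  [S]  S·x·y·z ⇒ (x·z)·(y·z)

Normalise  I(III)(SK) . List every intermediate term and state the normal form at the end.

  start: I(III)(SK)
  step 1: III(SK)
  step 2: II(SK)
  step 3: I(SK)
  step 4: SK

Answer: normal form = SK  (in 4 steps)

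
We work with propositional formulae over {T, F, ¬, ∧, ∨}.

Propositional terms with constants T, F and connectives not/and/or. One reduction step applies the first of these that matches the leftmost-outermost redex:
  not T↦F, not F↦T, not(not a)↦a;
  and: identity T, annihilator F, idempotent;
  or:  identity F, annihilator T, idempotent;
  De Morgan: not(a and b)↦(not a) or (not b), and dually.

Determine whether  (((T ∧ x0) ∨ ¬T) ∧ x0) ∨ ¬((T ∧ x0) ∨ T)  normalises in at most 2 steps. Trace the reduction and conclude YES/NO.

  start: (((T ∧ x0) ∨ ¬T) ∧ x0) ∨ ¬((T ∧ x0) ∨ T)
  →1  ((x0 ∨ ¬T) ∧ x0) ∨ ¬((T ∧ x0) ∨ T)
  →2  ((x0 ∨ F) ∧ x0) ∨ ¬((T ∧ x0) ∨ T)

Answer: NO — after 2 steps the term is ((x0 ∨ F) ∧ x0) ∨ ¬((T ∧ x0) ∨ T), not yet normal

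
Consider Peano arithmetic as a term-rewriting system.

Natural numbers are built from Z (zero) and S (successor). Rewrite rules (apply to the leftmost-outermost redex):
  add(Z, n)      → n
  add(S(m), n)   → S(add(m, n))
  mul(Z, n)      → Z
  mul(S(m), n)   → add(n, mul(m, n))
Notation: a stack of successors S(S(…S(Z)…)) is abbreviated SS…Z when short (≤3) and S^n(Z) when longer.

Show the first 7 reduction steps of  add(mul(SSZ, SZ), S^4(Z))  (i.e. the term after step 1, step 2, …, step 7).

Answer: after 7 steps: S(S(add(add(Z, mul(Z, SZ)), S^4(Z))))

Reduction:
  start: add(mul(SSZ, SZ), S^4(Z))
  step 1: add(add(SZ, mul(SZ, SZ)), S^4(Z))
  step 2: add(S(add(Z, mul(SZ, SZ))), S^4(Z))
  step 3: S(add(add(Z, mul(SZ, SZ)), S^4(Z)))
  step 4: S(add(mul(SZ, SZ), S^4(Z)))
  step 5: S(add(add(SZ, mul(Z, SZ)), S^4(Z)))
  step 6: S(add(S(add(Z, mul(Z, SZ))), S^4(Z)))
  step 7: S(S(add(add(Z, mul(Z, SZ)), S^4(Z))))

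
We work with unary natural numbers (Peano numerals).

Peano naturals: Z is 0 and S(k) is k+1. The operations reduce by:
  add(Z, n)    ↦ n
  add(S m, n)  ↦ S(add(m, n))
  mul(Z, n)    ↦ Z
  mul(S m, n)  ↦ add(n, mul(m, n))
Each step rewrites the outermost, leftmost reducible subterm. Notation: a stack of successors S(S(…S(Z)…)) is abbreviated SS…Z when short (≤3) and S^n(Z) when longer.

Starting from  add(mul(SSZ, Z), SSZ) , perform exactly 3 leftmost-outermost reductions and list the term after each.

  start: add(mul(SSZ, Z), SSZ)
  →1  add(add(Z, mul(SZ, Z)), SSZ)
  →2  add(mul(SZ, Z), SSZ)
  →3  add(add(Z, mul(Z, Z)), SSZ)

Answer: after 3 steps: add(add(Z, mul(Z, Z)), SSZ)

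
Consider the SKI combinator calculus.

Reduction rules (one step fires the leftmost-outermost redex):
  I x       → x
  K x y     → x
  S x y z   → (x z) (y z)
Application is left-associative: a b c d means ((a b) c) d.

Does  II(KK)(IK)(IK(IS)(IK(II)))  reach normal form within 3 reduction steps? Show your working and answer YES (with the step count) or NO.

  start: II(KK)(IK)(IK(IS)(IK(II)))
  [1] I(KK)(IK)(IK(IS)(IK(II)))
  [2] KK(IK)(IK(IS)(IK(II)))
  [3] K(IK(IS)(IK(II)))

Answer: NO — after 3 steps the term is K(IK(IS)(IK(II))), not yet normal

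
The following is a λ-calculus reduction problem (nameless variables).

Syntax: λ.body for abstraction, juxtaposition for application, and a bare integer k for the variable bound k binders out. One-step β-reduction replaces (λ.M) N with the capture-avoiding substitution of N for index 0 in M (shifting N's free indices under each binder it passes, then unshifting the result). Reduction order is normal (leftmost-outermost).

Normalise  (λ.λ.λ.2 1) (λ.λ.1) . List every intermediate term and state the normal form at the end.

  start: (λ.λ.λ.2 1) (λ.λ.1)
  →1  λ.λ.(λ.λ.1) 1
  →2  λ.λ.λ.2

Answer: normal form = λ.λ.λ.2  (in 2 steps)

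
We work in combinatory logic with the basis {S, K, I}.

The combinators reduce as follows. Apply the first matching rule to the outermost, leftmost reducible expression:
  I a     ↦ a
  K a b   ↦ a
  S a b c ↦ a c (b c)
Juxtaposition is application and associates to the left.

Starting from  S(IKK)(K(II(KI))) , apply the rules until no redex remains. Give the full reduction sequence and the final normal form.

Answer: normal form = S(KK)(K(KI))  (in 3 steps)

Derivation:
  start: S(IKK)(K(II(KI)))
  step 1: S(KK)(K(II(KI)))
  step 2: S(KK)(K(I(KI)))
  step 3: S(KK)(K(KI))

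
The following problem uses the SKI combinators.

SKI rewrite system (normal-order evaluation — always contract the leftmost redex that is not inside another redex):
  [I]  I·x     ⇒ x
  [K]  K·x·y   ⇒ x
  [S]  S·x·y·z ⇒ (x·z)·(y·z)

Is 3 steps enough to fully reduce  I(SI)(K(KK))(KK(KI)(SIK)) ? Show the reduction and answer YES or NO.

  start: I(SI)(K(KK))(KK(KI)(SIK))
  →1  SI(K(KK))(KK(KI)(SIK))
  →2  I(KK(KI)(SIK))(K(KK)(KK(KI)(SIK)))
  →3  KK(KI)(SIK)(K(KK)(KK(KI)(SIK)))

Answer: NO — after 3 steps the term is KK(KI)(SIK)(K(KK)(KK(KI)(SIK))), not yet normal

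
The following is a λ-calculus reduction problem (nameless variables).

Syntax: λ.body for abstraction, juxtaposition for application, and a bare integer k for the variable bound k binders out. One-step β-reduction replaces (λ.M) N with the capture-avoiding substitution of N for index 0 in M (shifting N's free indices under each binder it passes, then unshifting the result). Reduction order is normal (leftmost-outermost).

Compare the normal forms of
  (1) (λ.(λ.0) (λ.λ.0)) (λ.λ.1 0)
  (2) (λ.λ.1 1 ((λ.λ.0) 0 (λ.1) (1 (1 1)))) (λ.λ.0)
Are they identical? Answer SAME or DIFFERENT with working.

Answer: DIFFERENT — A ⇓ λ.λ.0, B ⇓ λ.0

Working:
Term A:
  start: (λ.(λ.0) (λ.λ.0)) (λ.λ.1 0)
  →1  (λ.0) (λ.λ.0)
  →2  λ.λ.0

Term B:
  start: (λ.λ.1 1 ((λ.λ.0) 0 (λ.1) (1 (1 1)))) (λ.λ.0)
  →1  λ.(λ.λ.0) (λ.λ.0) ((λ.λ.0) 0 (λ.1) ((λ.λ.0) ((λ.λ.0) (λ.λ.0))))
  →2  λ.(λ.0) ((λ.λ.0) 0 (λ.1) ((λ.λ.0) ((λ.λ.0) (λ.λ.0))))
  →3  λ.(λ.λ.0) 0 (λ.1) ((λ.λ.0) ((λ.λ.0) (λ.λ.0)))
  →4  λ.(λ.0) (λ.1) ((λ.λ.0) ((λ.λ.0) (λ.λ.0)))
  →5  λ.(λ.1) ((λ.λ.0) ((λ.λ.0) (λ.λ.0)))
  →6  λ.0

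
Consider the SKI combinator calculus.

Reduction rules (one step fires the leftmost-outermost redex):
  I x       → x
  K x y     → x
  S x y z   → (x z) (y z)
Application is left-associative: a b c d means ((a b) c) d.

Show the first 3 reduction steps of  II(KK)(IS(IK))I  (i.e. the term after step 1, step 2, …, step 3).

Answer: after 3 steps: KI

Derivation:
  start: II(KK)(IS(IK))I
  →1  I(KK)(IS(IK))I
  →2  KK(IS(IK))I
  →3  KI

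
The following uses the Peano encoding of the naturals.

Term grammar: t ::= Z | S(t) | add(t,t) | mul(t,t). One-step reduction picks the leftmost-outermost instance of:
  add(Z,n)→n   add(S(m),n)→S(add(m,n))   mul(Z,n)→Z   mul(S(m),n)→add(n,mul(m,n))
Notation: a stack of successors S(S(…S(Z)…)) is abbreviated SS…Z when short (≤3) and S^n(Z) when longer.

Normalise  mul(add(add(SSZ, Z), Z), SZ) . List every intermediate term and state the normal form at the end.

  start: mul(add(add(SSZ, Z), Z), SZ)
  step 1: mul(add(S(add(SZ, Z)), Z), SZ)
  step 2: mul(S(add(add(SZ, Z), Z)), SZ)
  step 3: add(SZ, mul(add(add(SZ, Z), Z), SZ))
  step 4: S(add(Z, mul(add(add(SZ, Z), Z), SZ)))
  step 5: S(mul(add(add(SZ, Z), Z), SZ))
  step 6: S(mul(add(S(add(Z, Z)), Z), SZ))
  step 7: S(mul(S(add(add(Z, Z), Z)), SZ))
  step 8: S(add(SZ, mul(add(add(Z, Z), Z), SZ)))
  step 9: S(S(add(Z, mul(add(add(Z, Z), Z), SZ))))
  step 10: S(S(mul(add(add(Z, Z), Z), SZ)))
  step 11: S(S(mul(add(Z, Z), SZ)))
  step 12: S(S(mul(Z, SZ)))
  step 13: SSZ

Answer: normal form = SSZ  (in 13 steps)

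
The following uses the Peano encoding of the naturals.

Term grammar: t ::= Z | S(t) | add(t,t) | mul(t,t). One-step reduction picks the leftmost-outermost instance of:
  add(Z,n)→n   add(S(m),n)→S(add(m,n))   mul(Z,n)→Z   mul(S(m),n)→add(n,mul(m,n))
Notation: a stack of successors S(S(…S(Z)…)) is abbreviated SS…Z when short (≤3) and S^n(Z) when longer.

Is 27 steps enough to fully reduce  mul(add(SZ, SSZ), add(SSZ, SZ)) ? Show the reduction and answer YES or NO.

Answer: YES — reaches normal form S^9(Z) in 27 ≤ 27 steps

Derivation:
  start: mul(add(SZ, SSZ), add(SSZ, SZ))
  step 1: mul(S(add(Z, SSZ)), add(SSZ, SZ))
  step 2: add(add(SSZ, SZ), mul(add(Z, SSZ), add(SSZ, SZ)))
  step 3: add(S(add(SZ, SZ)), mul(add(Z, SSZ), add(SSZ, SZ)))
  step 4: S(add(add(SZ, SZ), mul(add(Z, SSZ), add(SSZ, SZ))))
  step 5: S(add(S(add(Z, SZ)), mul(add(Z, SSZ), add(SSZ, SZ))))
  step 6: S(S(add(add(Z, SZ), mul(add(Z, SSZ), add(SSZ, SZ)))))
  step 7: S(S(add(SZ, mul(add(Z, SSZ), add(SSZ, SZ)))))
  step 8: S(S(S(add(Z, mul(add(Z, SSZ), add(SSZ, SZ))))))
  step 9: S(S(S(mul(add(Z, SSZ), add(SSZ, SZ)))))
  step 10: S(S(S(mul(SSZ, add(SSZ, SZ)))))
  step 11: S(S(S(add(add(SSZ, SZ), mul(SZ, add(SSZ, SZ))))))
  step 12: S(S(S(add(S(add(SZ, SZ)), mul(SZ, add(SSZ, SZ))))))
  step 13: S(S(S(S(add(add(SZ, SZ), mul(SZ, add(SSZ, SZ)))))))
  step 14: S(S(S(S(add(S(add(Z, SZ)), mul(SZ, add(SSZ, SZ)))))))
  step 15: S(S(S(S(S(add(add(Z, SZ), mul(SZ, add(SSZ, SZ))))))))
  step 16: S(S(S(S(S(add(SZ, mul(SZ, add(SSZ, SZ))))))))
  step 17: S(S(S(S(S(S(add(Z, mul(SZ, add(SSZ, SZ)))))))))
  step 18: S(S(S(S(S(S(mul(SZ, add(SSZ, SZ))))))))
  step 19: S(S(S(S(S(S(add(add(SSZ, SZ), mul(Z, add(SSZ, SZ)))))))))
  step 20: S(S(S(S(S(S(add(S(add(SZ, SZ)), mul(Z, add(SSZ, SZ)))))))))
  step 21: S(S(S(S(S(S(S(add(add(SZ, SZ), mul(Z, add(SSZ, SZ))))))))))
  step 22: S(S(S(S(S(S(S(add(S(add(Z, SZ)), mul(Z, add(SSZ, SZ))))))))))
  step 23: S(S(S(S(S(S(S(S(add(add(Z, SZ), mul(Z, add(SSZ, SZ)))))))))))
  step 24: S(S(S(S(S(S(S(S(add(SZ, mul(Z, add(SSZ, SZ)))))))))))
  step 25: S(S(S(S(S(S(S(S(S(add(Z, mul(Z, add(SSZ, SZ))))))))))))
  step 26: S(S(S(S(S(S(S(S(S(mul(Z, add(SSZ, SZ)))))))))))
  step 27: S^9(Z)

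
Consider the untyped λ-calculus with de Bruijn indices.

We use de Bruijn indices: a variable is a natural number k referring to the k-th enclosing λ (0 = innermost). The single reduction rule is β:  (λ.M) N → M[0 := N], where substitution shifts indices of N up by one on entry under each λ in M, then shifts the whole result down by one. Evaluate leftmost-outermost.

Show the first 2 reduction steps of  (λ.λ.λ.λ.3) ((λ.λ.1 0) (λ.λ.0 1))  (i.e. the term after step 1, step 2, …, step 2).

  start: (λ.λ.λ.λ.3) ((λ.λ.1 0) (λ.λ.0 1))
  →1  λ.λ.λ.(λ.λ.1 0) (λ.λ.0 1)
  →2  λ.λ.λ.λ.(λ.λ.0 1) 0

Answer: after 2 steps: λ.λ.λ.λ.(λ.λ.0 1) 0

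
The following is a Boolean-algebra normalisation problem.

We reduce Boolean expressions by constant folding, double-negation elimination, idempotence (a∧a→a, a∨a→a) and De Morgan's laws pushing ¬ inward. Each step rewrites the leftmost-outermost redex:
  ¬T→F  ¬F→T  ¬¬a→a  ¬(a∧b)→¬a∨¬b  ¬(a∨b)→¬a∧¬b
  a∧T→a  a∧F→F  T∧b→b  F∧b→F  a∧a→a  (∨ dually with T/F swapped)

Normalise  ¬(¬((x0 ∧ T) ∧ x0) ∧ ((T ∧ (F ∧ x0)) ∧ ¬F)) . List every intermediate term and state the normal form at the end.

Answer: normal form = T  (in 13 steps)

Derivation:
  start: ¬(¬((x0 ∧ T) ∧ x0) ∧ ((T ∧ (F ∧ x0)) ∧ ¬F))
  →1  ¬¬((x0 ∧ T) ∧ x0) ∨ ¬((T ∧ (F ∧ x0)) ∧ ¬F)
  →2  ((x0 ∧ T) ∧ x0) ∨ ¬((T ∧ (F ∧ x0)) ∧ ¬F)
  →3  (x0 ∧ x0) ∨ ¬((T ∧ (F ∧ x0)) ∧ ¬F)
  →4  x0 ∨ ¬((T ∧ (F ∧ x0)) ∧ ¬F)
  →5  x0 ∨ (¬(T ∧ (F ∧ x0)) ∨ ¬¬F)
  →6  x0 ∨ ((¬T ∨ ¬(F ∧ x0)) ∨ ¬¬F)
  →7  x0 ∨ ((F ∨ ¬(F ∧ x0)) ∨ ¬¬F)
  →8  x0 ∨ (¬(F ∧ x0) ∨ ¬¬F)
  →9  x0 ∨ ((¬F ∨ ¬x0) ∨ ¬¬F)
  →10  x0 ∨ ((T ∨ ¬x0) ∨ ¬¬F)
  →11  x0 ∨ (T ∨ ¬¬F)
  →12  x0 ∨ T
  →13  T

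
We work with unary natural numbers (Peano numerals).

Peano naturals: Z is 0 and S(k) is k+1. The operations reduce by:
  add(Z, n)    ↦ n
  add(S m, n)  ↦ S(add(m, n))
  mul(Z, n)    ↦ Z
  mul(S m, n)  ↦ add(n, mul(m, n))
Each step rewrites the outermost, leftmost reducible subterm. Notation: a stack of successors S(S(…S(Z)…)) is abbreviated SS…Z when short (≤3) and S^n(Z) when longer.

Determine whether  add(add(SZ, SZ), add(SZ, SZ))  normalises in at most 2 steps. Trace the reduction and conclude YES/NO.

  start: add(add(SZ, SZ), add(SZ, SZ))
  step 1: add(S(add(Z, SZ)), add(SZ, SZ))
  step 2: S(add(add(Z, SZ), add(SZ, SZ)))

Answer: NO — after 2 steps the term is S(add(add(Z, SZ), add(SZ, SZ))), not yet normal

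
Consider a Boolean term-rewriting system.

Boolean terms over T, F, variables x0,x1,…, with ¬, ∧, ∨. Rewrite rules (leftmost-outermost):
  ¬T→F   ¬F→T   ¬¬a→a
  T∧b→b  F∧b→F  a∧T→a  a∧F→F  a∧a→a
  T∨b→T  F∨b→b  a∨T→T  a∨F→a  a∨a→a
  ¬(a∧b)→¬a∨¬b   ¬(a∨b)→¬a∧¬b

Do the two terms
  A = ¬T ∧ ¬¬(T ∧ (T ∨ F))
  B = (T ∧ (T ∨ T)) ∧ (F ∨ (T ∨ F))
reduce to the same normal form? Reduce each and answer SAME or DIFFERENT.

Answer: DIFFERENT — A ⇓ F, B ⇓ T

Working:
Term A:
  start: ¬T ∧ ¬¬(T ∧ (T ∨ F))
  step 1: F ∧ ¬¬(T ∧ (T ∨ F))
  step 2: F

Term B:
  start: (T ∧ (T ∨ T)) ∧ (F ∨ (T ∨ F))
  step 1: (T ∨ T) ∧ (F ∨ (T ∨ F))
  step 2: T ∧ (F ∨ (T ∨ F))
  step 3: F ∨ (T ∨ F)
  step 4: T ∨ F
  step 5: T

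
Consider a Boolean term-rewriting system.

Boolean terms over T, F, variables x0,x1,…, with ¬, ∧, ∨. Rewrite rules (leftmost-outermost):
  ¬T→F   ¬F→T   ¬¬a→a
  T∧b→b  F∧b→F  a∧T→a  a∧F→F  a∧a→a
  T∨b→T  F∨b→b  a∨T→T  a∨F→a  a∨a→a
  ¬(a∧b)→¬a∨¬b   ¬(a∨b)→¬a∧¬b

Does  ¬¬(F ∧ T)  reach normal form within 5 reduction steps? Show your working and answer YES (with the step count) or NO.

Answer: YES — reaches normal form F in 2 ≤ 5 steps

Reduction:
  start: ¬¬(F ∧ T)
  [1] F ∧ T
  [2] F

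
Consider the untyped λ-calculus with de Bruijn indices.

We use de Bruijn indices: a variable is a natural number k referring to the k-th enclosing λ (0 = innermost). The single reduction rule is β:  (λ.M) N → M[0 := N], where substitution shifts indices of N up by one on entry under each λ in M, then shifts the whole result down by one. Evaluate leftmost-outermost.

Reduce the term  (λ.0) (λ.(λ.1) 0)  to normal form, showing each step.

Answer: normal form = λ.0  (in 2 steps)

Reduction:
  start: (λ.0) (λ.(λ.1) 0)
  [1] λ.(λ.1) 0
  [2] λ.0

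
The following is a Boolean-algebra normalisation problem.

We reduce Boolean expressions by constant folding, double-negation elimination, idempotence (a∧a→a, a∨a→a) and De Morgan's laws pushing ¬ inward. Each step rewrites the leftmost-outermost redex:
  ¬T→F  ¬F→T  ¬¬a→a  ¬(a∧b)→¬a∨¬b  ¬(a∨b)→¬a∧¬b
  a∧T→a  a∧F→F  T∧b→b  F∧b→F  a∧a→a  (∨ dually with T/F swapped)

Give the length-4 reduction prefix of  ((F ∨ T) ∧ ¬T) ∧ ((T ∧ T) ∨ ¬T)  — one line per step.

  start: ((F ∨ T) ∧ ¬T) ∧ ((T ∧ T) ∨ ¬T)
  [1] (T ∧ ¬T) ∧ ((T ∧ T) ∨ ¬T)
  [2] ¬T ∧ ((T ∧ T) ∨ ¬T)
  [3] F ∧ ((T ∧ T) ∨ ¬T)
  [4] F

Answer: after 4 steps: F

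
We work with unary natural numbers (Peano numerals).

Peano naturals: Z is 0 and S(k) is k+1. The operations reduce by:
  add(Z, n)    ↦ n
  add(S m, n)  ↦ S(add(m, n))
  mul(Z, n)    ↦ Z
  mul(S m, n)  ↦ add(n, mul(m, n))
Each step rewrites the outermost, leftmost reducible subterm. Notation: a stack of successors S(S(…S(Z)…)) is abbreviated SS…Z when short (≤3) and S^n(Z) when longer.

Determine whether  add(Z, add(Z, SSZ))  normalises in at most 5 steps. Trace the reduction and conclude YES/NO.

  start: add(Z, add(Z, SSZ))
  →1  add(Z, SSZ)
  →2  SSZ

Answer: YES — reaches normal form SSZ in 2 ≤ 5 steps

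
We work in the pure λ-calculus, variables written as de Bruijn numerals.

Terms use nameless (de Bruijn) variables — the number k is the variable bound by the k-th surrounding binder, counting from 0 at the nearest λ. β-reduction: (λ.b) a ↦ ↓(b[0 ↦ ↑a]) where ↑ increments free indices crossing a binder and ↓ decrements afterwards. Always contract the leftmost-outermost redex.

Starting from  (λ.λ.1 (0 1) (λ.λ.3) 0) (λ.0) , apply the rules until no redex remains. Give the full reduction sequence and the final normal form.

  start: (λ.λ.1 (0 1) (λ.λ.3) 0) (λ.0)
  [1] λ.(λ.0) (0 (λ.0)) (λ.λ.λ.0) 0
  [2] λ.0 (λ.0) (λ.λ.λ.0) 0

Answer: normal form = λ.0 (λ.0) (λ.λ.λ.0) 0  (in 2 steps)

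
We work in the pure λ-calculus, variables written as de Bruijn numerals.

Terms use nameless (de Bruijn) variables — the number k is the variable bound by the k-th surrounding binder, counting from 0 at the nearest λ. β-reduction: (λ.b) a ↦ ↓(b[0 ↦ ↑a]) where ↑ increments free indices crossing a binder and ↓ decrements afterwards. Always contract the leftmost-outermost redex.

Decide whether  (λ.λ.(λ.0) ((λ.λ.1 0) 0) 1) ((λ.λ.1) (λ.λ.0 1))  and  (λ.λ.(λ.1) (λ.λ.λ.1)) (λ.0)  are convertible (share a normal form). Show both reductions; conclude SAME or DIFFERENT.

Answer: DIFFERENT — A ⇓ λ.0 (λ.λ.λ.0 1), B ⇓ λ.0

Reduction:
Term A:
  start: (λ.λ.(λ.0) ((λ.λ.1 0) 0) 1) ((λ.λ.1) (λ.λ.0 1))
  step 1: λ.(λ.0) ((λ.λ.1 0) 0) ((λ.λ.1) (λ.λ.0 1))
  step 2: λ.(λ.λ.1 0) 0 ((λ.λ.1) (λ.λ.0 1))
  step 3: λ.(λ.1 0) ((λ.λ.1) (λ.λ.0 1))
  step 4: λ.0 ((λ.λ.1) (λ.λ.0 1))
  step 5: λ.0 (λ.λ.λ.0 1)

Term B:
  start: (λ.λ.(λ.1) (λ.λ.λ.1)) (λ.0)
  step 1: λ.(λ.1) (λ.λ.λ.1)
  step 2: λ.0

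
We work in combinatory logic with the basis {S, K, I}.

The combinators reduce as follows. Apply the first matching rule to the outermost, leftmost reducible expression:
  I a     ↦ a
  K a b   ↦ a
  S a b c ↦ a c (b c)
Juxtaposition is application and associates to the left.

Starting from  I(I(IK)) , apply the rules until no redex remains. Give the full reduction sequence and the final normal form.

Answer: normal form = K  (in 3 steps)

Derivation:
  start: I(I(IK))
  →1  I(IK)
  →2  IK
  →3  K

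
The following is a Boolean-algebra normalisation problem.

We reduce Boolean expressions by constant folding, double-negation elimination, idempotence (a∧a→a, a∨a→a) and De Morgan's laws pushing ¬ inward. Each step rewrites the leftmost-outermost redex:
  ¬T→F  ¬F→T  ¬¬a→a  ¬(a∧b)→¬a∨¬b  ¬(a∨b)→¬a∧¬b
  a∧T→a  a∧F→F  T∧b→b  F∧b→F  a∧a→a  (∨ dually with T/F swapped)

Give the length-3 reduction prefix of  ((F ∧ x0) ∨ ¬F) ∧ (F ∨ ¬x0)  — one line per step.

  start: ((F ∧ x0) ∨ ¬F) ∧ (F ∨ ¬x0)
  step 1: (F ∨ ¬F) ∧ (F ∨ ¬x0)
  step 2: ¬F ∧ (F ∨ ¬x0)
  step 3: T ∧ (F ∨ ¬x0)

Answer: after 3 steps: T ∧ (F ∨ ¬x0)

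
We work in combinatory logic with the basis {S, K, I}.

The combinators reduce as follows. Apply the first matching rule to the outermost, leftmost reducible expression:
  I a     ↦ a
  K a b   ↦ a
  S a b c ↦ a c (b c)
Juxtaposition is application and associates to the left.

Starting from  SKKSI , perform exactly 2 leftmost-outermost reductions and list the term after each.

Answer: after 2 steps: SI

Derivation:
  start: SKKSI
  →1  KS(KS)I
  →2  SI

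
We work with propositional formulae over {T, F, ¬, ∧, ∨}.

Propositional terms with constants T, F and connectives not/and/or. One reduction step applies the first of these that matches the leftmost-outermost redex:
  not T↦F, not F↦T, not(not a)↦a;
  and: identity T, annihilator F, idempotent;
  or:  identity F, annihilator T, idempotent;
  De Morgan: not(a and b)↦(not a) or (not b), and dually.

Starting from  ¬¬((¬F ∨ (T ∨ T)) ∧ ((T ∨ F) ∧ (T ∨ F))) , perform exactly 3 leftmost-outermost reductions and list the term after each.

Answer: after 3 steps: T ∧ ((T ∨ F) ∧ (T ∨ F))

Reduction:
  start: ¬¬((¬F ∨ (T ∨ T)) ∧ ((T ∨ F) ∧ (T ∨ F)))
  →1  (¬F ∨ (T ∨ T)) ∧ ((T ∨ F) ∧ (T ∨ F))
  →2  (T ∨ (T ∨ T)) ∧ ((T ∨ F) ∧ (T ∨ F))
  →3  T ∧ ((T ∨ F) ∧ (T ∨ F))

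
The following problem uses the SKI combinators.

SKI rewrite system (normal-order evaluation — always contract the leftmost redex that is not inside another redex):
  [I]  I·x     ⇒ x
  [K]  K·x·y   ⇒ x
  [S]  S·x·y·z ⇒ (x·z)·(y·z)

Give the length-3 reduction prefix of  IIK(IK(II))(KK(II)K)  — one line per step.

Answer: after 3 steps: IK(II)

Working:
  start: IIK(IK(II))(KK(II)K)
  [1] IK(IK(II))(KK(II)K)
  [2] K(IK(II))(KK(II)K)
  [3] IK(II)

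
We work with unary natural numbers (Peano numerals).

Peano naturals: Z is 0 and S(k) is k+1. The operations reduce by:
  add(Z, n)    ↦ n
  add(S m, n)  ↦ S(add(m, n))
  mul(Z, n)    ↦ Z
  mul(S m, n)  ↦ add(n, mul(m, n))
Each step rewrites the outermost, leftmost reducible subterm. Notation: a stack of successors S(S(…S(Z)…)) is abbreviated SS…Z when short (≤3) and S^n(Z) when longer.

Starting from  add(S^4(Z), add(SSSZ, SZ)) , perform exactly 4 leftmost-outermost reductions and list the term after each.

Answer: after 4 steps: S(S(S(S(add(Z, add(SSSZ, SZ))))))

Working:
  start: add(S^4(Z), add(SSSZ, SZ))
  [1] S(add(SSSZ, add(SSSZ, SZ)))
  [2] S(S(add(SSZ, add(SSSZ, SZ))))
  [3] S(S(S(add(SZ, add(SSSZ, SZ)))))
  [4] S(S(S(S(add(Z, add(SSSZ, SZ))))))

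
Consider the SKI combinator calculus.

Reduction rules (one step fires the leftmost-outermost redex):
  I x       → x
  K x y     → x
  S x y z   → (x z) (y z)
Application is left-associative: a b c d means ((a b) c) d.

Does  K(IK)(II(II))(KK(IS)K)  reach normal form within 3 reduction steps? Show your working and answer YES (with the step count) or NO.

Answer: YES — reaches normal form K(KK) in 3 ≤ 3 steps

Derivation:
  start: K(IK)(II(II))(KK(IS)K)
  step 1: IK(KK(IS)K)
  step 2: K(KK(IS)K)
  step 3: K(KK)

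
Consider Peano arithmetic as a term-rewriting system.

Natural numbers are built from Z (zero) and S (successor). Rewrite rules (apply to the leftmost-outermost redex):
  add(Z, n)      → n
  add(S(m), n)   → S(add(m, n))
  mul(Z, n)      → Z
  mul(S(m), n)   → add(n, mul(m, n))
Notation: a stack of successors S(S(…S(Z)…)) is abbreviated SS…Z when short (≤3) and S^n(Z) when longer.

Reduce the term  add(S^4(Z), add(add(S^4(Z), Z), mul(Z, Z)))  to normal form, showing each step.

Answer: normal form = S^8(Z)  (in 16 steps)

Derivation:
  start: add(S^4(Z), add(add(S^4(Z), Z), mul(Z, Z)))
  step 1: S(add(SSSZ, add(add(S^4(Z), Z), mul(Z, Z))))
  step 2: S(S(add(SSZ, add(add(S^4(Z), Z), mul(Z, Z)))))
  step 3: S(S(S(add(SZ, add(add(S^4(Z), Z), mul(Z, Z))))))
  step 4: S(S(S(S(add(Z, add(add(S^4(Z), Z), mul(Z, Z)))))))
  step 5: S(S(S(S(add(add(S^4(Z), Z), mul(Z, Z))))))
  step 6: S(S(S(S(add(S(add(SSSZ, Z)), mul(Z, Z))))))
  step 7: S(S(S(S(S(add(add(SSSZ, Z), mul(Z, Z)))))))
  step 8: S(S(S(S(S(add(S(add(SSZ, Z)), mul(Z, Z)))))))
  step 9: S(S(S(S(S(S(add(add(SSZ, Z), mul(Z, Z))))))))
  step 10: S(S(S(S(S(S(add(S(add(SZ, Z)), mul(Z, Z))))))))
  step 11: S(S(S(S(S(S(S(add(add(SZ, Z), mul(Z, Z)))))))))
  step 12: S(S(S(S(S(S(S(add(S(add(Z, Z)), mul(Z, Z)))))))))
  step 13: S(S(S(S(S(S(S(S(add(add(Z, Z), mul(Z, Z))))))))))
  step 14: S(S(S(S(S(S(S(S(add(Z, mul(Z, Z))))))))))
  step 15: S(S(S(S(S(S(S(S(mul(Z, Z)))))))))
  step 16: S^8(Z)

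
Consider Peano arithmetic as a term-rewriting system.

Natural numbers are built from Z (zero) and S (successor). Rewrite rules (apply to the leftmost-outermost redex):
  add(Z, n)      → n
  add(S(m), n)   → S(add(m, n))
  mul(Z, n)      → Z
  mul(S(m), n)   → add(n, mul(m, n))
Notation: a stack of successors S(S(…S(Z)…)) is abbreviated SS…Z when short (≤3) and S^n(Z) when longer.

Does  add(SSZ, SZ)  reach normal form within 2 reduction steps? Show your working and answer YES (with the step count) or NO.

Answer: NO — after 2 steps the term is S(S(add(Z, SZ))), not yet normal

Derivation:
  start: add(SSZ, SZ)
  [1] S(add(SZ, SZ))
  [2] S(S(add(Z, SZ)))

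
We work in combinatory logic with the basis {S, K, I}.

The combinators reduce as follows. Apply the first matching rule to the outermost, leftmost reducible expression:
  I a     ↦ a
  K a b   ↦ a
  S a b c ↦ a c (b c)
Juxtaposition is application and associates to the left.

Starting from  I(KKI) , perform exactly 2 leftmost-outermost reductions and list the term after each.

Answer: after 2 steps: K

Working:
  start: I(KKI)
  step 1: KKI
  step 2: K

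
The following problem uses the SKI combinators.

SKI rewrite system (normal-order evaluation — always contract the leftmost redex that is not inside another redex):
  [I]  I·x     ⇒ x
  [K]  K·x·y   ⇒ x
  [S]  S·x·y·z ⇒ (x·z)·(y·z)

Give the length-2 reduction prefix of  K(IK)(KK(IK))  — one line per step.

Answer: after 2 steps: K

Derivation:
  start: K(IK)(KK(IK))
  step 1: IK
  step 2: K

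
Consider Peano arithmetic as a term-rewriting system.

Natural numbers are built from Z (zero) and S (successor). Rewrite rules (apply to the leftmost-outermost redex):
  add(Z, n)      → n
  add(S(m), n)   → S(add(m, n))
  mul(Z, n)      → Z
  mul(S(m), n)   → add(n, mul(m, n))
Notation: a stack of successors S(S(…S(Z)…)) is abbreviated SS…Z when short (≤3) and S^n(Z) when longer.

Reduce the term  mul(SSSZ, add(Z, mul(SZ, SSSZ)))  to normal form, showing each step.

  start: mul(SSSZ, add(Z, mul(SZ, SSSZ)))
  step 1: add(add(Z, mul(SZ, SSSZ)), mul(SSZ, add(Z, mul(SZ, SSSZ))))
  step 2: add(mul(SZ, SSSZ), mul(SSZ, add(Z, mul(SZ, SSSZ))))
  step 3: add(add(SSSZ, mul(Z, SSSZ)), mul(SSZ, add(Z, mul(SZ, SSSZ))))
  step 4: add(S(add(SSZ, mul(Z, SSSZ))), mul(SSZ, add(Z, mul(SZ, SSSZ))))
  step 5: S(add(add(SSZ, mul(Z, SSSZ)), mul(SSZ, add(Z, mul(SZ, SSSZ)))))
  step 6: S(add(S(add(SZ, mul(Z, SSSZ))), mul(SSZ, add(Z, mul(SZ, SSSZ)))))
  step 7: S(S(add(add(SZ, mul(Z, SSSZ)), mul(SSZ, add(Z, mul(SZ, SSSZ))))))
  step 8: S(S(add(S(add(Z, mul(Z, SSSZ))), mul(SSZ, add(Z, mul(SZ, SSSZ))))))
  step 9: S(S(S(add(add(Z, mul(Z, SSSZ)), mul(SSZ, add(Z, mul(SZ, SSSZ)))))))
  step 10: S(S(S(add(mul(Z, SSSZ), mul(SSZ, add(Z, mul(SZ, SSSZ)))))))
  step 11: S(S(S(add(Z, mul(SSZ, add(Z, mul(SZ, SSSZ)))))))
  step 12: S(S(S(mul(SSZ, add(Z, mul(SZ, SSSZ))))))
  step 13: S(S(S(add(add(Z, mul(SZ, SSSZ)), mul(SZ, add(Z, mul(SZ, SSSZ)))))))
  step 14: S(S(S(add(mul(SZ, SSSZ), mul(SZ, add(Z, mul(SZ, SSSZ)))))))
  step 15: S(S(S(add(add(SSSZ, mul(Z, SSSZ)), mul(SZ, add(Z, mul(SZ, SSSZ)))))))
  step 16: S(S(S(add(S(add(SSZ, mul(Z, SSSZ))), mul(SZ, add(Z, mul(SZ, SSSZ)))))))
  step 17: S(S(S(S(add(add(SSZ, mul(Z, SSSZ)), mul(SZ, add(Z, mul(SZ, SSSZ))))))))
  step 18: S(S(S(S(add(S(add(SZ, mul(Z, SSSZ))), mul(SZ, add(Z, mul(SZ, SSSZ))))))))
  step 19: S(S(S(S(S(add(add(SZ, mul(Z, SSSZ)), mul(SZ, add(Z, mul(SZ, SSSZ)))))))))
  step 20: S(S(S(S(S(add(S(add(Z, mul(Z, SSSZ))), mul(SZ, add(Z, mul(SZ, SSSZ)))))))))
  step 21: S(S(S(S(S(S(add(add(Z, mul(Z, SSSZ)), mul(SZ, add(Z, mul(SZ, SSSZ))))))))))
  step 22: S(S(S(S(S(S(add(mul(Z, SSSZ), mul(SZ, add(Z, mul(SZ, SSSZ))))))))))
  step 23: S(S(S(S(S(S(add(Z, mul(SZ, add(Z, mul(SZ, SSSZ))))))))))
  step 24: S(S(S(S(S(S(mul(SZ, add(Z, mul(SZ, SSSZ)))))))))
  step 25: S(S(S(S(S(S(add(add(Z, mul(SZ, SSSZ)), mul(Z, add(Z, mul(SZ, SSSZ))))))))))
  step 26: S(S(S(S(S(S(add(mul(SZ, SSSZ), mul(Z, add(Z, mul(SZ, SSSZ))))))))))
  step 27: S(S(S(S(S(S(add(add(SSSZ, mul(Z, SSSZ)), mul(Z, add(Z, mul(SZ, SSSZ))))))))))
  step 28: S(S(S(S(S(S(add(S(add(SSZ, mul(Z, SSSZ))), mul(Z, add(Z, mul(SZ, SSSZ))))))))))
  step 29: S(S(S(S(S(S(S(add(add(SSZ, mul(Z, SSSZ)), mul(Z, add(Z, mul(SZ, SSSZ)))))))))))
  step 30: S(S(S(S(S(S(S(add(S(add(SZ, mul(Z, SSSZ))), mul(Z, add(Z, mul(SZ, SSSZ)))))))))))
  step 31: S(S(S(S(S(S(S(S(add(add(SZ, mul(Z, SSSZ)), mul(Z, add(Z, mul(SZ, SSSZ))))))))))))
  step 32: S(S(S(S(S(S(S(S(add(S(add(Z, mul(Z, SSSZ))), mul(Z, add(Z, mul(SZ, SSSZ))))))))))))
  step 33: S(S(S(S(S(S(S(S(S(add(add(Z, mul(Z, SSSZ)), mul(Z, add(Z, mul(SZ, SSSZ)))))))))))))
  step 34: S(S(S(S(S(S(S(S(S(add(mul(Z, SSSZ), mul(Z, add(Z, mul(SZ, SSSZ)))))))))))))
  step 35: S(S(S(S(S(S(S(S(S(add(Z, mul(Z, add(Z, mul(SZ, SSSZ)))))))))))))
  step 36: S(S(S(S(S(S(S(S(S(mul(Z, add(Z, mul(SZ, SSSZ))))))))))))
  step 37: S^9(Z)

Answer: normal form = S^9(Z)  (in 37 steps)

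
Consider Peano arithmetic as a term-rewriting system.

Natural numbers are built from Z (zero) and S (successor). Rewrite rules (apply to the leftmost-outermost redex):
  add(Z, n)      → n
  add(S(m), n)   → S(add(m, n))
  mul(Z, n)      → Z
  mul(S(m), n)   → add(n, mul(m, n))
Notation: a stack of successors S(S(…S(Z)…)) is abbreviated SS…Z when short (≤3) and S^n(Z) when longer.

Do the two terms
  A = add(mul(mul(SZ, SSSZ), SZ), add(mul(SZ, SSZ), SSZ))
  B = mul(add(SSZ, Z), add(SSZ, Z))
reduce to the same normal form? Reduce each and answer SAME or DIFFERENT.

Answer: DIFFERENT — A ⇓ S^7(Z), B ⇓ S^4(Z)

Working:
Term A:
  start: add(mul(mul(SZ, SSSZ), SZ), add(mul(SZ, SSZ), SSZ))
  [1] add(mul(add(SSSZ, mul(Z, SSSZ)), SZ), add(mul(SZ, SSZ), SSZ))
  [2] add(mul(S(add(SSZ, mul(Z, SSSZ))), SZ), add(mul(SZ, SSZ), SSZ))
  [3] add(add(SZ, mul(add(SSZ, mul(Z, SSSZ)), SZ)), add(mul(SZ, SSZ), SSZ))
  [4] add(S(add(Z, mul(add(SSZ, mul(Z, SSSZ)), SZ))), add(mul(SZ, SSZ), SSZ))
  [5] S(add(add(Z, mul(add(SSZ, mul(Z, SSSZ)), SZ)), add(mul(SZ, SSZ), SSZ)))
  [6] S(add(mul(add(SSZ, mul(Z, SSSZ)), SZ), add(mul(SZ, SSZ), SSZ)))
  [7] S(add(mul(S(add(SZ, mul(Z, SSSZ))), SZ), add(mul(SZ, SSZ), SSZ)))
  [8] S(add(add(SZ, mul(add(SZ, mul(Z, SSSZ)), SZ)), add(mul(SZ, SSZ), SSZ)))
  [9] S(add(S(add(Z, mul(add(SZ, mul(Z, SSSZ)), SZ))), add(mul(SZ, SSZ), SSZ)))
  [10] S(S(add(add(Z, mul(add(SZ, mul(Z, SSSZ)), SZ)), add(mul(SZ, SSZ), SSZ))))
  [11] S(S(add(mul(add(SZ, mul(Z, SSSZ)), SZ), add(mul(SZ, SSZ), SSZ))))
  [12] S(S(add(mul(S(add(Z, mul(Z, SSSZ))), SZ), add(mul(SZ, SSZ), SSZ))))
  [13] S(S(add(add(SZ, mul(add(Z, mul(Z, SSSZ)), SZ)), add(mul(SZ, SSZ), SSZ))))
  [14] S(S(add(S(add(Z, mul(add(Z, mul(Z, SSSZ)), SZ))), add(mul(SZ, SSZ), SSZ))))
  [15] S(S(S(add(add(Z, mul(add(Z, mul(Z, SSSZ)), SZ)), add(mul(SZ, SSZ), SSZ)))))
  [16] S(S(S(add(mul(add(Z, mul(Z, SSSZ)), SZ), add(mul(SZ, SSZ), SSZ)))))
  [17] S(S(S(add(mul(mul(Z, SSSZ), SZ), add(mul(SZ, SSZ), SSZ)))))
  [18] S(S(S(add(mul(Z, SZ), add(mul(SZ, SSZ), SSZ)))))
  [19] S(S(S(add(Z, add(mul(SZ, SSZ), SSZ)))))
  [20] S(S(S(add(mul(SZ, SSZ), SSZ))))
  [21] S(S(S(add(add(SSZ, mul(Z, SSZ)), SSZ))))
  [22] S(S(S(add(S(add(SZ, mul(Z, SSZ))), SSZ))))
  [23] S(S(S(S(add(add(SZ, mul(Z, SSZ)), SSZ)))))
  [24] S(S(S(S(add(S(add(Z, mul(Z, SSZ))), SSZ)))))
  [25] S(S(S(S(S(add(add(Z, mul(Z, SSZ)), SSZ))))))
  [26] S(S(S(S(S(add(mul(Z, SSZ), SSZ))))))
  [27] S(S(S(S(S(add(Z, SSZ))))))
  [28] S^7(Z)

Term B:
  start: mul(add(SSZ, Z), add(SSZ, Z))
  [1] mul(S(add(SZ, Z)), add(SSZ, Z))
  [2] add(add(SSZ, Z), mul(add(SZ, Z), add(SSZ, Z)))
  [3] add(S(add(SZ, Z)), mul(add(SZ, Z), add(SSZ, Z)))
  [4] S(add(add(SZ, Z), mul(add(SZ, Z), add(SSZ, Z))))
  [5] S(add(S(add(Z, Z)), mul(add(SZ, Z), add(SSZ, Z))))
  [6] S(S(add(add(Z, Z), mul(add(SZ, Z), add(SSZ, Z)))))
  [7] S(S(add(Z, mul(add(SZ, Z), add(SSZ, Z)))))
  [8] S(S(mul(add(SZ, Z), add(SSZ, Z))))
  [9] S(S(mul(S(add(Z, Z)), add(SSZ, Z))))
  [10] S(S(add(add(SSZ, Z), mul(add(Z, Z), add(SSZ, Z)))))
  [11] S(S(add(S(add(SZ, Z)), mul(add(Z, Z), add(SSZ, Z)))))
  [12] S(S(S(add(add(SZ, Z), mul(add(Z, Z), add(SSZ, Z))))))
  [13] S(S(S(add(S(add(Z, Z)), mul(add(Z, Z), add(SSZ, Z))))))
  [14] S(S(S(S(add(add(Z, Z), mul(add(Z, Z), add(SSZ, Z)))))))
  [15] S(S(S(S(add(Z, mul(add(Z, Z), add(SSZ, Z)))))))
  [16] S(S(S(S(mul(add(Z, Z), add(SSZ, Z))))))
  [17] S(S(S(S(mul(Z, add(SSZ, Z))))))
  [18] S^4(Z)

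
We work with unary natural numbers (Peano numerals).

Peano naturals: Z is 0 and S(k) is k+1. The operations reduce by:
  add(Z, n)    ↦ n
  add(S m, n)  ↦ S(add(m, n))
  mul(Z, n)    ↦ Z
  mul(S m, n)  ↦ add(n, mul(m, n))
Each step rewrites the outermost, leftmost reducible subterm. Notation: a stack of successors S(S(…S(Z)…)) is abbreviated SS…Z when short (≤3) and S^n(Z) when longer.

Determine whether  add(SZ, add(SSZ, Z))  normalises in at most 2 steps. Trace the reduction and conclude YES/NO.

  start: add(SZ, add(SSZ, Z))
  →1  S(add(Z, add(SSZ, Z)))
  →2  S(add(SSZ, Z))

Answer: NO — after 2 steps the term is S(add(SSZ, Z)), not yet normal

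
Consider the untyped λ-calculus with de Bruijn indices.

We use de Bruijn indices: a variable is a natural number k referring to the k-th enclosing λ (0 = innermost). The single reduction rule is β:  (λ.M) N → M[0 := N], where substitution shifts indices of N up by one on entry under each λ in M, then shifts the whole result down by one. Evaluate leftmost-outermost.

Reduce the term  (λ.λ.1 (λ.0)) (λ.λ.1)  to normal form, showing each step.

Answer: normal form = λ.λ.λ.0  (in 2 steps)

Derivation:
  start: (λ.λ.1 (λ.0)) (λ.λ.1)
  step 1: λ.(λ.λ.1) (λ.0)
  step 2: λ.λ.λ.0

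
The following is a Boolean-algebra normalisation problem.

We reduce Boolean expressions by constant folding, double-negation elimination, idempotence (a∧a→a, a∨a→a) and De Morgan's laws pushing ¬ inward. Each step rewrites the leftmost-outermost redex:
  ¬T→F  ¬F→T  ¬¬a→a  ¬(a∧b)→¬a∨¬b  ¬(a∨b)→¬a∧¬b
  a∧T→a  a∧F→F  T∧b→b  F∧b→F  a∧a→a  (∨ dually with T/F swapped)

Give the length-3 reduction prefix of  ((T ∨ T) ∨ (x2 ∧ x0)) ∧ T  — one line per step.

  start: ((T ∨ T) ∨ (x2 ∧ x0)) ∧ T
  step 1: (T ∨ T) ∨ (x2 ∧ x0)
  step 2: T ∨ (x2 ∧ x0)
  step 3: T

Answer: after 3 steps: T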